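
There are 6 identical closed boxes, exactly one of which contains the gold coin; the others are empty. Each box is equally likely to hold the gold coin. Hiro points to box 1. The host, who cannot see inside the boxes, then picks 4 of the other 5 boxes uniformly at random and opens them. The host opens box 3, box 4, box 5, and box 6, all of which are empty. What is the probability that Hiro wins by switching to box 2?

Because the host chose which boxes to open without knowing where the gold coin is, the choice is independent of the prize location. Learning that none of the 4 opened boxes holds the gold coin simply rules out those 4 locations and leaves the remaining 2 boxes still equally likely by symmetry.
So P(the gold coin in box 2) = 1/2.

1/2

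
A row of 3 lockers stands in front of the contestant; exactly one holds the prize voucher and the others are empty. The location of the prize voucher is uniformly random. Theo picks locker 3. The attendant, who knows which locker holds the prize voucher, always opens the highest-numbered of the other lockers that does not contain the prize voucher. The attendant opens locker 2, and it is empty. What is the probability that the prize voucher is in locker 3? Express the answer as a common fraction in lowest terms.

1/2

Condition on the true location of the prize voucher.
If it is in either of lockers 1 and 3 (prior 1/3 each): locker 2 is the highest-numbered option available, probability 1; weight (1/3)·1 = 1/3 each.
If it is in locker 2 (prior 1/3): the attendant opened locker 2, so this case is ruled out; weight (1/3)·0 = 0.
The weights sum to 2/3.
So P(the prize voucher in locker 3 | the attendant opened locker 2) = (1/3) / (2/3) = 1/2.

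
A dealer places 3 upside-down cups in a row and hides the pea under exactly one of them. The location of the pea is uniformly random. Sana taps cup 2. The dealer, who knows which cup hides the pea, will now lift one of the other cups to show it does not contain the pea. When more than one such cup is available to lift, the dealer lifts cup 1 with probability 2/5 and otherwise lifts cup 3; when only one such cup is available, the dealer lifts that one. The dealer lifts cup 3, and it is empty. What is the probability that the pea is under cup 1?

Apply Bayes' rule, conditioning on where the pea actually is.
If it is under cup 1 (prior 1/3): only cup 3 is available, probability 1; weight (1/3)·1 = 1/3.
If it is under cup 2 (prior 1/3): cup 1 is available but not opened, probability 3/5; weight (1/3)·(3/5) = 1/5.
If it is under cup 3 (prior 1/3): the dealer opened cup 3, so this case is ruled out; weight (1/3)·0 = 0.
The weights sum to 8/15.
So P(the pea under cup 1 | the dealer opened cup 3) = (1/3) / (8/15) = 5/8.

5/8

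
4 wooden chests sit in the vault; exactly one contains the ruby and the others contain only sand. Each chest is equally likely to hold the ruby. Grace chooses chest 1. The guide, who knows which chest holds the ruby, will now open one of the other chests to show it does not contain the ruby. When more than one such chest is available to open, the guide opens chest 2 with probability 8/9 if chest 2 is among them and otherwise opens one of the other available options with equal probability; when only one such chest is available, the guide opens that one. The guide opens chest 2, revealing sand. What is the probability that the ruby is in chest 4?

1/3

Condition on the true location of the ruby.
If it is in any of chests 1, 3, and 4 (prior 1/4 each): chest 2 is available, opened with probability 8/9; weight (1/4)·(8/9) = 2/9 each.
If it is in chest 2 (prior 1/4): the guide opened chest 2, so this case is ruled out; weight (1/4)·0 = 0.
The weights sum to 2/3.
So P(the ruby in chest 4 | the guide opened chest 2) = (2/9) / (2/3) = 1/3.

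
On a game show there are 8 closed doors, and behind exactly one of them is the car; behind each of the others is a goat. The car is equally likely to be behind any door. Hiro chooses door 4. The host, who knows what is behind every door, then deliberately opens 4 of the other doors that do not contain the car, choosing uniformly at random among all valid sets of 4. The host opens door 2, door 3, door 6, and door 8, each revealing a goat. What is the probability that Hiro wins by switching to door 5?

7/24

Apply Bayes' rule, conditioning on where the car actually is.
If it is behind any of doors 1, 5, and 7 (prior 1/8 each): the host has 15 equally likely choices, so probability 1/15; weight (1/8)·(1/15) = 1/120 each.
If it is behind any of doors 2, 3, 6, and 8 (prior 1/8 each): that door was opened and seen not to hold the prize — ruled out; weight (1/8)·0 = 0 each.
If it is behind door 4 (prior 1/8): the host has 35 equally likely choices, so probability 1/35; weight (1/8)·(1/35) = 1/280.
The weights sum to 1/35.
So P(the car behind door 5 | the host opened door 2, door 3, door 6, and door 8) = (1/120) / (1/35) = 7/24.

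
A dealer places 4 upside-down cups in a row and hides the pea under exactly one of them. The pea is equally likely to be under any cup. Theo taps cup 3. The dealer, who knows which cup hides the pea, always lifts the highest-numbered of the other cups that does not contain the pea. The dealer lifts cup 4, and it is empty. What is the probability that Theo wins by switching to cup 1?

Consider each possible location of the pea in turn.
If it is under any of cups 1, 2, and 3 (prior 1/4 each): cup 4 is the highest-numbered option available, probability 1; weight (1/4)·1 = 1/4 each.
If it is under cup 4 (prior 1/4): the dealer opened cup 4, so this case is ruled out; weight (1/4)·0 = 0.
The weights sum to 3/4.
So P(the pea under cup 1 | the dealer opened cup 4) = (1/4) / (3/4) = 1/3.

1/3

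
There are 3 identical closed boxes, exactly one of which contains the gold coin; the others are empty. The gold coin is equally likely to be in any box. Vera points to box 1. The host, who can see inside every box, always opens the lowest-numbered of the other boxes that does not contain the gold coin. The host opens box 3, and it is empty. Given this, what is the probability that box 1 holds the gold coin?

Consider each possible location of the gold coin in turn.
If it is in box 1 (prior 1/3): the host would have opened box 2 instead, probability 0; weight (1/3)·0 = 0.
If it is in box 2 (prior 1/3): box 3 is the lowest-numbered option available, probability 1; weight (1/3)·1 = 1/3.
If it is in box 3 (prior 1/3): the host opened box 3, so this case is ruled out; weight (1/3)·0 = 0.
The weights sum to 1/3.
So P(the gold coin in box 1 | the host opened box 3) = 0 / (1/3) = 0.

0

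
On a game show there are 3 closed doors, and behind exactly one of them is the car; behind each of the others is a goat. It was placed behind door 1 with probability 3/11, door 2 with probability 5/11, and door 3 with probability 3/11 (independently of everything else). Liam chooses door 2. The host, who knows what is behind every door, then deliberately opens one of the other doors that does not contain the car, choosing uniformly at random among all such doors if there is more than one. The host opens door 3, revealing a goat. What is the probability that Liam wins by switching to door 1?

Apply Bayes' rule, conditioning on where the car actually is.
If it is behind door 1 (prior 3/11): the host has no choice, probability 1; weight (3/11)·1 = 3/11.
If it is behind door 2 (prior 5/11): the host has 2 equally likely choices, so probability 1/2; weight (5/11)·(1/2) = 5/22.
If it is behind door 3 (prior 3/11): the host opened door 3, so this case is ruled out; weight (3/11)·0 = 0.
The weights sum to 1/2.
So P(the car behind door 1 | the host opened door 3) = (3/11) / (1/2) = 6/11.

6/11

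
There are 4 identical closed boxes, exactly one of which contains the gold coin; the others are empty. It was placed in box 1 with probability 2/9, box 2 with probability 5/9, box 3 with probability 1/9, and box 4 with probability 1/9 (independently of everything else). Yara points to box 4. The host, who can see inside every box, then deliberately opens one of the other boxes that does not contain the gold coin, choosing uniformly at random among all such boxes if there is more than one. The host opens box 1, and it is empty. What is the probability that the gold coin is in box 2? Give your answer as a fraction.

Consider each possible location of the gold coin in turn.
If it is in box 1 (prior 2/9): the host opened box 1, so this case is ruled out; weight (2/9)·0 = 0.
If it is in box 2 (prior 5/9): the host has 2 equally likely choices, so probability 1/2; weight (5/9)·(1/2) = 5/18.
If it is in box 3 (prior 1/9): the host has 2 equally likely choices, so probability 1/2; weight (1/9)·(1/2) = 1/18.
If it is in box 4 (prior 1/9): the host has 3 equally likely choices, so probability 1/3; weight (1/9)·(1/3) = 1/27.
The weights sum to 10/27.
So P(the gold coin in box 2 | the host opened box 1) = (5/18) / (10/27) = 3/4.

3/4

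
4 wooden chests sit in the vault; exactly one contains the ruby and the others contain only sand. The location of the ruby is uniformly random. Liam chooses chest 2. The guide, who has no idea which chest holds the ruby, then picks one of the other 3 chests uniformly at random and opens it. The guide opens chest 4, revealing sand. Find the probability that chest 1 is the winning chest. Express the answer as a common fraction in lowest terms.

Because the guide chose which chest to open without knowing where the ruby is, the choice is independent of the prize location. Learning that chest 4 does not hold the ruby simply rules out that one location and leaves the remaining 3 chests still equally likely by symmetry.
So P(the ruby in chest 1) = 1/3.

1/3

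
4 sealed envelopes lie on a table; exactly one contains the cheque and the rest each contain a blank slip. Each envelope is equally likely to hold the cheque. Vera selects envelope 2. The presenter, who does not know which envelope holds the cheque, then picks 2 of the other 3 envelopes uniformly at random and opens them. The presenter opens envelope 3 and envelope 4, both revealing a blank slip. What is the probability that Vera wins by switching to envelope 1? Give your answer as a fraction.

1/2

Because the presenter chose which envelopes to open without knowing where the cheque is, the choice is independent of the prize location. Learning that none of the 2 opened envelopes holds the cheque simply rules out those 2 locations and leaves the remaining 2 envelopes still equally likely by symmetry.
So P(the cheque in envelope 1) = 1/2.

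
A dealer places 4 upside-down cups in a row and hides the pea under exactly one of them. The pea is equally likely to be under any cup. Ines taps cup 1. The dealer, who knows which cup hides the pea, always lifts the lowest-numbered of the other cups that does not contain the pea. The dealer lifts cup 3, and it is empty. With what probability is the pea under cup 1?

0

Condition on the true location of the pea.
If it is under either of cups 1 and 4 (prior 1/4 each): the dealer would have opened cup 2 instead, probability 0; weight (1/4)·0 = 0 each.
If it is under cup 2 (prior 1/4): cup 3 is the lowest-numbered option available, probability 1; weight (1/4)·1 = 1/4.
If it is under cup 3 (prior 1/4): the dealer opened cup 3, so this case is ruled out; weight (1/4)·0 = 0.
The weights sum to 1/4.
So P(the pea under cup 1 | the dealer opened cup 3) = 0 / (1/4) = 0.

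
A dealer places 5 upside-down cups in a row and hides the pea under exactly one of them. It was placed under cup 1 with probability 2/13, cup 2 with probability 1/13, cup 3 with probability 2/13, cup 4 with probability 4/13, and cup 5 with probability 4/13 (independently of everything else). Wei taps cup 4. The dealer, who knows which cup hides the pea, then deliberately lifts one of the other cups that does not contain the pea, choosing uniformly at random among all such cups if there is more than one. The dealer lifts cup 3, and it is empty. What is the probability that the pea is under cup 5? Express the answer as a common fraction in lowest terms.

Consider each possible location of the pea in turn.
If it is under cup 1 (prior 2/13): the dealer has 3 equally likely choices, so probability 1/3; weight (2/13)·(1/3) = 2/39.
If it is under cup 2 (prior 1/13): the dealer has 3 equally likely choices, so probability 1/3; weight (1/13)·(1/3) = 1/39.
If it is under cup 3 (prior 2/13): the dealer opened cup 3, so this case is ruled out; weight (2/13)·0 = 0.
If it is under cup 4 (prior 4/13): the dealer has 4 equally likely choices, so probability 1/4; weight (4/13)·(1/4) = 1/13.
If it is under cup 5 (prior 4/13): the dealer has 3 equally likely choices, so probability 1/3; weight (4/13)·(1/3) = 4/39.
The weights sum to 10/39.
So P(the pea under cup 5 | the dealer opened cup 3) = (4/39) / (10/39) = 2/5.

2/5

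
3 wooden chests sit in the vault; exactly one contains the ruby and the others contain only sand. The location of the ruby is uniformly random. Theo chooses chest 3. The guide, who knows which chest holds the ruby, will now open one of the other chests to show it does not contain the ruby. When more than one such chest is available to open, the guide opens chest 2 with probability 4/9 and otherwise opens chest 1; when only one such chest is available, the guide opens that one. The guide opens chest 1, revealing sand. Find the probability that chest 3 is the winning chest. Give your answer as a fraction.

5/14

Apply Bayes' rule, conditioning on where the ruby actually is.
If it is in chest 1 (prior 1/3): the guide opened chest 1, so this case is ruled out; weight (1/3)·0 = 0.
If it is in chest 2 (prior 1/3): only chest 1 is available, probability 1; weight (1/3)·1 = 1/3.
If it is in chest 3 (prior 1/3): chest 2 is available but not opened, probability 5/9; weight (1/3)·(5/9) = 5/27.
The weights sum to 14/27.
So P(the ruby in chest 3 | the guide opened chest 1) = (5/27) / (14/27) = 5/14.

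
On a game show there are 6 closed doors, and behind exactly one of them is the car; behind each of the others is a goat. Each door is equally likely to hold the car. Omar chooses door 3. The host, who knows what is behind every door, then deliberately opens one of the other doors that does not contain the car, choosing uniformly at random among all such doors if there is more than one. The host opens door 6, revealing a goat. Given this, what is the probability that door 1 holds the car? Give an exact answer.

Consider each possible location of the car in turn.
If it is behind any of doors 1, 2, 4, and 5 (prior 1/6 each): the host has 4 equally likely choices, so probability 1/4; weight (1/6)·(1/4) = 1/24 each.
If it is behind door 3 (prior 1/6): the host has 5 equally likely choices, so probability 1/5; weight (1/6)·(1/5) = 1/30.
If it is behind door 6 (prior 1/6): the host opened door 6, so this case is ruled out; weight (1/6)·0 = 0.
The weights sum to 1/5.
So P(the car behind door 1 | the host opened door 6) = (1/24) / (1/5) = 5/24.

5/24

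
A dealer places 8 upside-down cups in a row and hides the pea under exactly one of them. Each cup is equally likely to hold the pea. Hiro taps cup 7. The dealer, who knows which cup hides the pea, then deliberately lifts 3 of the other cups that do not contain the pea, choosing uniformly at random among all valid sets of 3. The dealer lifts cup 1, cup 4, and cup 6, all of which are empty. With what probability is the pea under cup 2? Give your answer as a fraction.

7/32

Condition on the true location of the pea.
If it is under any of cups 1, 4, and 6 (prior 1/8 each): that cup was opened and seen not to hold the prize — ruled out; weight (1/8)·0 = 0 each.
If it is under any of cups 2, 3, 5, and 8 (prior 1/8 each): the dealer has 20 equally likely choices, so probability 1/20; weight (1/8)·(1/20) = 1/160 each.
If it is under cup 7 (prior 1/8): the dealer has 35 equally likely choices, so probability 1/35; weight (1/8)·(1/35) = 1/280.
The weights sum to 1/35.
So P(the pea under cup 2 | the dealer opened cup 1, cup 4, and cup 6) = (1/160) / (1/35) = 7/32.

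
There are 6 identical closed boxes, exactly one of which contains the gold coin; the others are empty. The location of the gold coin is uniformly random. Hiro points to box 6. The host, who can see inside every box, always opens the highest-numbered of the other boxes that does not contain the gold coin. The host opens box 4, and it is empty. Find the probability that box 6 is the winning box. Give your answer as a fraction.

0

Apply Bayes' rule, conditioning on where the gold coin actually is.
If it is in any of boxes 1, 2, 3, and 6 (prior 1/6 each): the host would have opened box 5 instead, probability 0; weight (1/6)·0 = 0 each.
If it is in box 4 (prior 1/6): the host opened box 4, so this case is ruled out; weight (1/6)·0 = 0.
If it is in box 5 (prior 1/6): box 4 is the highest-numbered option available, probability 1; weight (1/6)·1 = 1/6.
The weights sum to 1/6.
So P(the gold coin in box 6 | the host opened box 4) = 0 / (1/6) = 0.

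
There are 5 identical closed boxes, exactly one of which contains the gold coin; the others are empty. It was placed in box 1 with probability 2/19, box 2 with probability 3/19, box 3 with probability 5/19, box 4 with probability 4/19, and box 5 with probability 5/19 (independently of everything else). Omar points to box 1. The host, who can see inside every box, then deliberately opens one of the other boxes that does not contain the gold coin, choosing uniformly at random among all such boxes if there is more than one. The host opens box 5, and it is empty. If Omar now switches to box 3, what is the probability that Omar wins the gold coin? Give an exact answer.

10/27

Apply Bayes' rule, conditioning on where the gold coin actually is.
If it is in box 1 (prior 2/19): the host has 4 equally likely choices, so probability 1/4; weight (2/19)·(1/4) = 1/38.
If it is in box 2 (prior 3/19): the host has 3 equally likely choices, so probability 1/3; weight (3/19)·(1/3) = 1/19.
If it is in box 3 (prior 5/19): the host has 3 equally likely choices, so probability 1/3; weight (5/19)·(1/3) = 5/57.
If it is in box 4 (prior 4/19): the host has 3 equally likely choices, so probability 1/3; weight (4/19)·(1/3) = 4/57.
If it is in box 5 (prior 5/19): the host opened box 5, so this case is ruled out; weight (5/19)·0 = 0.
The weights sum to 9/38.
So P(the gold coin in box 3 | the host opened box 5) = (5/57) / (9/38) = 10/27.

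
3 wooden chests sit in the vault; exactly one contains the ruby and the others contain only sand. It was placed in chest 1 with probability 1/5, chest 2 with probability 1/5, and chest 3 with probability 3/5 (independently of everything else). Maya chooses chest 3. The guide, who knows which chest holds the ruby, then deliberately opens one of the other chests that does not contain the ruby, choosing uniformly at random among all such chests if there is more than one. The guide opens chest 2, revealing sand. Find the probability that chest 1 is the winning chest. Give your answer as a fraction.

2/5

Condition on the true location of the ruby.
If it is in chest 1 (prior 1/5): the guide has no choice, probability 1; weight (1/5)·1 = 1/5.
If it is in chest 2 (prior 1/5): the guide opened chest 2, so this case is ruled out; weight (1/5)·0 = 0.
If it is in chest 3 (prior 3/5): the guide has 2 equally likely choices, so probability 1/2; weight (3/5)·(1/2) = 3/10.
The weights sum to 1/2.
So P(the ruby in chest 1 | the guide opened chest 2) = (1/5) / (1/2) = 2/5.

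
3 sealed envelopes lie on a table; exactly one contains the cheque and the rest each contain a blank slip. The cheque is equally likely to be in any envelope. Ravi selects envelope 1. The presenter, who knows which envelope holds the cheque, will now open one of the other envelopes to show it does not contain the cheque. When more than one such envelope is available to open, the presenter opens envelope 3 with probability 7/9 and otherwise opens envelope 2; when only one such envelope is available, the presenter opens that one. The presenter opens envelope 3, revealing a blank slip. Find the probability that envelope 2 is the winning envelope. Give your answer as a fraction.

9/16

Consider each possible location of the cheque in turn.
If it is in envelope 1 (prior 1/3): envelope 3 is available, opened with probability 7/9; weight (1/3)·(7/9) = 7/27.
If it is in envelope 2 (prior 1/3): only envelope 3 is available, probability 1; weight (1/3)·1 = 1/3.
If it is in envelope 3 (prior 1/3): the presenter opened envelope 3, so this case is ruled out; weight (1/3)·0 = 0.
The weights sum to 16/27.
So P(the cheque in envelope 2 | the presenter opened envelope 3) = (1/3) / (16/27) = 9/16.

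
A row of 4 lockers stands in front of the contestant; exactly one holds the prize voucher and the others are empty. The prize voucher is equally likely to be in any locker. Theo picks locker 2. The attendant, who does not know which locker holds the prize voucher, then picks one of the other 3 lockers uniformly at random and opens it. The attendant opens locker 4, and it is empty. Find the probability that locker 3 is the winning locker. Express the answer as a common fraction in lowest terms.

Because the attendant chose which locker to open without knowing where the prize voucher is, the choice is independent of the prize location. Learning that locker 4 does not hold the prize voucher simply rules out that one location and leaves the remaining 3 lockers still equally likely by symmetry.
So P(the prize voucher in locker 3) = 1/3.

1/3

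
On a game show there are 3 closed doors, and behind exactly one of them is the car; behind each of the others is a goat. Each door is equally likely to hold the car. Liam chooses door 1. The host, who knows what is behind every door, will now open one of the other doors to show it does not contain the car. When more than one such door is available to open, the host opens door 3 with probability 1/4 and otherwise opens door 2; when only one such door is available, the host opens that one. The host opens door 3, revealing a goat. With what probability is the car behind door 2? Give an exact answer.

4/5

Condition on the true location of the car.
If it is behind door 1 (prior 1/3): door 3 is available, opened with probability 1/4; weight (1/3)·(1/4) = 1/12.
If it is behind door 2 (prior 1/3): only door 3 is available, probability 1; weight (1/3)·1 = 1/3.
If it is behind door 3 (prior 1/3): the host opened door 3, so this case is ruled out; weight (1/3)·0 = 0.
The weights sum to 5/12.
So P(the car behind door 2 | the host opened door 3) = (1/3) / (5/12) = 4/5.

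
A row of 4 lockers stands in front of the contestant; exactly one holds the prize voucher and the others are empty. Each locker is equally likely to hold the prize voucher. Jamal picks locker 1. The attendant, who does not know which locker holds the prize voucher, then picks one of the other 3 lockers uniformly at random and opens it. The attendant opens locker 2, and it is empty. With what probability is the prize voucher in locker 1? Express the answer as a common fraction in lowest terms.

1/3

Apply Bayes' rule, conditioning on where the prize voucher actually is.
If it is in any of lockers 1, 3, and 4 (prior 1/4 each): the attendant picks locker 2 with probability 1/3 regardless, and it is not the prize; weight (1/4)·(1/3) = 1/12 each.
If it is in locker 2 (prior 1/4): the attendant opened locker 2, so this case is ruled out; weight (1/4)·0 = 0.
The weights sum to 1/4.
So P(the prize voucher in locker 1 | the attendant opened locker 2) = (1/12) / (1/4) = 1/3.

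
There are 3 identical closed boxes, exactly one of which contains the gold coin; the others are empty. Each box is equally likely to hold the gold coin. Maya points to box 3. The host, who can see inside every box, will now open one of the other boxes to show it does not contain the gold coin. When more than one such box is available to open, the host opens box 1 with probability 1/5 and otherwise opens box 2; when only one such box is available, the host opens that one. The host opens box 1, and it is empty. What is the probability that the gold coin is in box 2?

Apply Bayes' rule, conditioning on where the gold coin actually is.
If it is in box 1 (prior 1/3): the host opened box 1, so this case is ruled out; weight (1/3)·0 = 0.
If it is in box 2 (prior 1/3): only box 1 is available, probability 1; weight (1/3)·1 = 1/3.
If it is in box 3 (prior 1/3): box 1 is available, opened with probability 1/5; weight (1/3)·(1/5) = 1/15.
The weights sum to 2/5.
So P(the gold coin in box 2 | the host opened box 1) = (1/3) / (2/5) = 5/6.

5/6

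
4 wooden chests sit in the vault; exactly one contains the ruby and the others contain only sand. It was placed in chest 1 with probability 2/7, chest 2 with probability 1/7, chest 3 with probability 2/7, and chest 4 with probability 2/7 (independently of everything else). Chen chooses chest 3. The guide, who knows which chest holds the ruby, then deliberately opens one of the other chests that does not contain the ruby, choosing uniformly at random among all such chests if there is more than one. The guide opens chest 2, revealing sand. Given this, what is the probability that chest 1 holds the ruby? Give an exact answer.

3/8

Condition on the true location of the ruby.
If it is in either of chests 1 and 4 (prior 2/7 each): the guide has 2 equally likely choices, so probability 1/2; weight (2/7)·(1/2) = 1/7 each.
If it is in chest 2 (prior 1/7): the guide opened chest 2, so this case is ruled out; weight (1/7)·0 = 0.
If it is in chest 3 (prior 2/7): the guide has 3 equally likely choices, so probability 1/3; weight (2/7)·(1/3) = 2/21.
The weights sum to 8/21.
So P(the ruby in chest 1 | the guide opened chest 2) = (1/7) / (8/21) = 3/8.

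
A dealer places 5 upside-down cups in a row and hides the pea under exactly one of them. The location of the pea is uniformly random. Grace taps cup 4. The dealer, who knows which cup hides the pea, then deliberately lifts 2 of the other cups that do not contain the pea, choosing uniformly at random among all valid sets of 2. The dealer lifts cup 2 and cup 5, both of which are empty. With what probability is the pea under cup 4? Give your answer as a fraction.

Consider each possible location of the pea in turn.
If it is under either of cups 1 and 3 (prior 1/5 each): the dealer has 3 equally likely choices, so probability 1/3; weight (1/5)·(1/3) = 1/15 each.
If it is under either of cups 2 and 5 (prior 1/5 each): that cup was opened and seen not to hold the prize — ruled out; weight (1/5)·0 = 0 each.
If it is under cup 4 (prior 1/5): the dealer has 6 equally likely choices, so probability 1/6; weight (1/5)·(1/6) = 1/30.
The weights sum to 1/6.
So P(the pea under cup 4 | the dealer opened cup 2 and cup 5) = (1/30) / (1/6) = 1/5.

1/5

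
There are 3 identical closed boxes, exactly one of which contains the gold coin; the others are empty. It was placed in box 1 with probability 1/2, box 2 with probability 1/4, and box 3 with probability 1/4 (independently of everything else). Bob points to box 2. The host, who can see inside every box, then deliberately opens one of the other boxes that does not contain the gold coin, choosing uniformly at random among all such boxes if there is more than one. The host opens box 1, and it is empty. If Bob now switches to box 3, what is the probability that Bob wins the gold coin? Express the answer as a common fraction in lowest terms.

Condition on the true location of the gold coin.
If it is in box 1 (prior 1/2): the host opened box 1, so this case is ruled out; weight (1/2)·0 = 0.
If it is in box 2 (prior 1/4): the host has 2 equally likely choices, so probability 1/2; weight (1/4)·(1/2) = 1/8.
If it is in box 3 (prior 1/4): the host has no choice, probability 1; weight (1/4)·1 = 1/4.
The weights sum to 3/8.
So P(the gold coin in box 3 | the host opened box 1) = (1/4) / (3/8) = 2/3.

2/3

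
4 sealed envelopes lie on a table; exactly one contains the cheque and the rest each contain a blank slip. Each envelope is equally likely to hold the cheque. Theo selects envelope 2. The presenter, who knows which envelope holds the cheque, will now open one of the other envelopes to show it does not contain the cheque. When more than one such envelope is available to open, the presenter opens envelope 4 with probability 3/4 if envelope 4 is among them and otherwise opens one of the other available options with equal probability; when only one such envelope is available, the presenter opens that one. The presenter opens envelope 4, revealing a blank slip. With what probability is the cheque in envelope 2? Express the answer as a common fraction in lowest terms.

1/3

Consider each possible location of the cheque in turn.
If it is in any of envelopes 1, 2, and 3 (prior 1/4 each): envelope 4 is available, opened with probability 3/4; weight (1/4)·(3/4) = 3/16 each.
If it is in envelope 4 (prior 1/4): the presenter opened envelope 4, so this case is ruled out; weight (1/4)·0 = 0.
The weights sum to 9/16.
So P(the cheque in envelope 2 | the presenter opened envelope 4) = (3/16) / (9/16) = 1/3.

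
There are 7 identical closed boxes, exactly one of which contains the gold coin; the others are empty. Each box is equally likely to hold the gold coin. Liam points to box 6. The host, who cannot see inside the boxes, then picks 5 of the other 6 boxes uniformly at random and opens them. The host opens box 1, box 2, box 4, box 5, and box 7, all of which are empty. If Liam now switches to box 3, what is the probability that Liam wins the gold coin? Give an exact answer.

1/2

Condition on the true location of the gold coin.
If it is in any of boxes 1, 2, 4, 5, and 7 (prior 1/7 each): that box was opened and seen not to hold the prize — ruled out; weight (1/7)·0 = 0 each.
If it is in either of boxes 3 and 6 (prior 1/7 each): the host picks exactly this set with probability 1/6 regardless, and none is the prize; weight (1/7)·(1/6) = 1/42 each.
The weights sum to 1/21.
So P(the gold coin in box 3 | the host opened box 1, box 2, box 4, box 5, and box 7) = (1/42) / (1/21) = 1/2.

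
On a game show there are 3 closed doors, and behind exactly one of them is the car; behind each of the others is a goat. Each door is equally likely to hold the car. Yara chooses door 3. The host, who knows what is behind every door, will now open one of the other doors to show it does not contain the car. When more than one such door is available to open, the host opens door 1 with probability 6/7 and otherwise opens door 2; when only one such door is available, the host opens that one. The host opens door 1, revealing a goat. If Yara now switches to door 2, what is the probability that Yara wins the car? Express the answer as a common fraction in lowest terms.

Condition on the true location of the car.
If it is behind door 1 (prior 1/3): the host opened door 1, so this case is ruled out; weight (1/3)·0 = 0.
If it is behind door 2 (prior 1/3): only door 1 is available, probability 1; weight (1/3)·1 = 1/3.
If it is behind door 3 (prior 1/3): door 1 is available, opened with probability 6/7; weight (1/3)·(6/7) = 2/7.
The weights sum to 13/21.
So P(the car behind door 2 | the host opened door 1) = (1/3) / (13/21) = 7/13.

7/13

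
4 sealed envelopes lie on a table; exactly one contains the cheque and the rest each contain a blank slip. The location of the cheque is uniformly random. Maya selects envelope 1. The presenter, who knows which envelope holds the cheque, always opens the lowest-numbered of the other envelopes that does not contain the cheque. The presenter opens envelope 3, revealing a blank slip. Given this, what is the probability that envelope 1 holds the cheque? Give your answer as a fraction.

Apply Bayes' rule, conditioning on where the cheque actually is.
If it is in either of envelopes 1 and 4 (prior 1/4 each): the presenter would have opened envelope 2 instead, probability 0; weight (1/4)·0 = 0 each.
If it is in envelope 2 (prior 1/4): envelope 3 is the lowest-numbered option available, probability 1; weight (1/4)·1 = 1/4.
If it is in envelope 3 (prior 1/4): the presenter opened envelope 3, so this case is ruled out; weight (1/4)·0 = 0.
The weights sum to 1/4.
So P(the cheque in envelope 1 | the presenter opened envelope 3) = 0 / (1/4) = 0.

0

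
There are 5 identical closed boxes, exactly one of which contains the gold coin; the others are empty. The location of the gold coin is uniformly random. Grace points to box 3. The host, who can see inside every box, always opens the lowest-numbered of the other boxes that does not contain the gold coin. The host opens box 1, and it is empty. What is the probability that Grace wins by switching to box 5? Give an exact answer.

1/4

Condition on the true location of the gold coin.
If it is in box 1 (prior 1/5): the host opened box 1, so this case is ruled out; weight (1/5)·0 = 0.
If it is in any of boxes 2, 3, 4, and 5 (prior 1/5 each): box 1 is the lowest-numbered option available, probability 1; weight (1/5)·1 = 1/5 each.
The weights sum to 4/5.
So P(the gold coin in box 5 | the host opened box 1) = (1/5) / (4/5) = 1/4.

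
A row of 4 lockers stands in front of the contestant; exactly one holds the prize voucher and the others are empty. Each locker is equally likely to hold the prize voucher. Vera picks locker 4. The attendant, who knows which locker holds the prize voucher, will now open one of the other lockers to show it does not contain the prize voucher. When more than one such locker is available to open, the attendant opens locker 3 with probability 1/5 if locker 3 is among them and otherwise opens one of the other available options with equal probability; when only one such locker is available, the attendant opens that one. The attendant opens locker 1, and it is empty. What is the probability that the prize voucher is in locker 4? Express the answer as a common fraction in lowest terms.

Apply Bayes' rule, conditioning on where the prize voucher actually is.
If it is in locker 1 (prior 1/4): the attendant opened locker 1, so this case is ruled out; weight (1/4)·0 = 0.
If it is in locker 2 (prior 1/4): locker 3 is available but not opened, probability 4/5; weight (1/4)·(4/5) = 1/5.
If it is in locker 3 (prior 1/4): locker 3 holds the prize so is unavailable; the attendant chooses uniformly among the 2 others, probability 1/2; weight (1/4)·(1/2) = 1/8.
If it is in locker 4 (prior 1/4): locker 3 is available but not opened; locker 1 gets probability (1 − 1/5)/2 = 2/5; weight (1/4)·(2/5) = 1/10.
The weights sum to 17/40.
So P(the prize voucher in locker 4 | the attendant opened locker 1) = (1/10) / (17/40) = 4/17.

4/17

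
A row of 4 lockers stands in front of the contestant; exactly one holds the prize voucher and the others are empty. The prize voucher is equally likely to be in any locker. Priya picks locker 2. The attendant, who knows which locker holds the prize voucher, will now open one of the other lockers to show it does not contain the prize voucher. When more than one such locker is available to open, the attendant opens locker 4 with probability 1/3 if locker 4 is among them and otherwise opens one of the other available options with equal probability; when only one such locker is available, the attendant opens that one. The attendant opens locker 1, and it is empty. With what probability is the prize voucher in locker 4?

1/3

Consider each possible location of the prize voucher in turn.
If it is in locker 1 (prior 1/4): the attendant opened locker 1, so this case is ruled out; weight (1/4)·0 = 0.
If it is in locker 2 (prior 1/4): locker 4 is available but not opened; locker 1 gets probability (1 − 1/3)/2 = 1/3; weight (1/4)·(1/3) = 1/12.
If it is in locker 3 (prior 1/4): locker 4 is available but not opened, probability 2/3; weight (1/4)·(2/3) = 1/6.
If it is in locker 4 (prior 1/4): locker 4 holds the prize so is unavailable; the attendant chooses uniformly among the 2 others, probability 1/2; weight (1/4)·(1/2) = 1/8.
The weights sum to 3/8.
So P(the prize voucher in locker 4 | the attendant opened locker 1) = (1/8) / (3/8) = 1/3.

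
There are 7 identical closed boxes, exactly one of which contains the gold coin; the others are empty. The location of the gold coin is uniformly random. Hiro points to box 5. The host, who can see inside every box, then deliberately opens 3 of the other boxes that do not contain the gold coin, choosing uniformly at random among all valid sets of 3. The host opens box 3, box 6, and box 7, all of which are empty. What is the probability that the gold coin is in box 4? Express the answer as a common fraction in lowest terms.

2/7

Apply Bayes' rule, conditioning on where the gold coin actually is.
If it is in any of boxes 1, 2, and 4 (prior 1/7 each): the host has 10 equally likely choices, so probability 1/10; weight (1/7)·(1/10) = 1/70 each.
If it is in any of boxes 3, 6, and 7 (prior 1/7 each): that box was opened and seen not to hold the prize — ruled out; weight (1/7)·0 = 0 each.
If it is in box 5 (prior 1/7): the host has 20 equally likely choices, so probability 1/20; weight (1/7)·(1/20) = 1/140.
The weights sum to 1/20.
So P(the gold coin in box 4 | the host opened box 3, box 6, and box 7) = (1/70) / (1/20) = 2/7.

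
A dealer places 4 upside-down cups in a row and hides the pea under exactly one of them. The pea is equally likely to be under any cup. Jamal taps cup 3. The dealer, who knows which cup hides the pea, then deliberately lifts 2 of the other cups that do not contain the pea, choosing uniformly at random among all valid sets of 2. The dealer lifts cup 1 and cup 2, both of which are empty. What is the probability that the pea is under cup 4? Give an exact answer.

3/4

Condition on the true location of the pea.
If it is under either of cups 1 and 2 (prior 1/4 each): that cup was opened and seen not to hold the prize — ruled out; weight (1/4)·0 = 0 each.
If it is under cup 3 (prior 1/4): the dealer has 3 equally likely choices, so probability 1/3; weight (1/4)·(1/3) = 1/12.
If it is under cup 4 (prior 1/4): the dealer has no choice, probability 1; weight (1/4)·1 = 1/4.
The weights sum to 1/3.
So P(the pea under cup 4 | the dealer opened cup 1 and cup 2) = (1/4) / (1/3) = 3/4.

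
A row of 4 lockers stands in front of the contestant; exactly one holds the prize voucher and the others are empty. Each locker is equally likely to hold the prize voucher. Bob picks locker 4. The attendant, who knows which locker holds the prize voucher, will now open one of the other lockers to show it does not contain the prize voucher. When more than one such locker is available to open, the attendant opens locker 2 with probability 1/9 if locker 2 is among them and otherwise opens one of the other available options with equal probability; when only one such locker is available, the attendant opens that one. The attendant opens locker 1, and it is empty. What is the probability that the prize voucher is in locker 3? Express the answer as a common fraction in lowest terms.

16/33

Apply Bayes' rule, conditioning on where the prize voucher actually is.
If it is in locker 1 (prior 1/4): the attendant opened locker 1, so this case is ruled out; weight (1/4)·0 = 0.
If it is in locker 2 (prior 1/4): locker 2 holds the prize so is unavailable; the attendant chooses uniformly among the 2 others, probability 1/2; weight (1/4)·(1/2) = 1/8.
If it is in locker 3 (prior 1/4): locker 2 is available but not opened, probability 8/9; weight (1/4)·(8/9) = 2/9.
If it is in locker 4 (prior 1/4): locker 2 is available but not opened; locker 1 gets probability (1 − 1/9)/2 = 4/9; weight (1/4)·(4/9) = 1/9.
The weights sum to 11/24.
So P(the prize voucher in locker 3 | the attendant opened locker 1) = (2/9) / (11/24) = 16/33.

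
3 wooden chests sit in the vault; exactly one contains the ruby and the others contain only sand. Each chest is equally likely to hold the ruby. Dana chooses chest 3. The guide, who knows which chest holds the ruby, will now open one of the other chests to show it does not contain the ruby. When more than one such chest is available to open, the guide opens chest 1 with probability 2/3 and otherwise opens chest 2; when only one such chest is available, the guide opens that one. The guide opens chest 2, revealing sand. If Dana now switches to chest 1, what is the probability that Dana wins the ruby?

Apply Bayes' rule, conditioning on where the ruby actually is.
If it is in chest 1 (prior 1/3): only chest 2 is available, probability 1; weight (1/3)·1 = 1/3.
If it is in chest 2 (prior 1/3): the guide opened chest 2, so this case is ruled out; weight (1/3)·0 = 0.
If it is in chest 3 (prior 1/3): chest 1 is available but not opened, probability 1/3; weight (1/3)·(1/3) = 1/9.
The weights sum to 4/9.
So P(the ruby in chest 1 | the guide opened chest 2) = (1/3) / (4/9) = 3/4.

3/4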